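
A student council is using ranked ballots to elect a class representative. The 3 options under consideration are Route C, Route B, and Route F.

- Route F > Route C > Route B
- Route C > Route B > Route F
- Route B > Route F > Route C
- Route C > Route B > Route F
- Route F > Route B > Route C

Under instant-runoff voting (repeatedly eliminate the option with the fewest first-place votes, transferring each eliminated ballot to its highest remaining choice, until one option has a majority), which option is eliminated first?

Route B

Round 1: Route C 2, Route F 2, Route B 1. Route B has the fewest and is eliminated.
Round 2: Route F 3, Route C 2. Route F has a majority.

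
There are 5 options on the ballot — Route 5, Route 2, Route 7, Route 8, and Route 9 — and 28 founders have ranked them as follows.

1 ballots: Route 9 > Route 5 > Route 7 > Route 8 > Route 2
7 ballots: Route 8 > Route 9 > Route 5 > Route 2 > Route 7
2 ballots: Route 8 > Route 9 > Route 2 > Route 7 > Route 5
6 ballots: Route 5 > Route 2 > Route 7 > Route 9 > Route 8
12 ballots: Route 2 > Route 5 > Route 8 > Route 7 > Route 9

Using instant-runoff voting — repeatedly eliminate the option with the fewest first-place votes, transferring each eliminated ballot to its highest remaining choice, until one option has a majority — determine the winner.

Route 2

Round 1: Route 2 12, Route 8 9, Route 5 6, Route 9 1, Route 7 0. Route 7 has the fewest and is eliminated.
Round 2: Route 2 12, Route 8 9, Route 5 6, Route 9 1. Route 9 has the fewest and is eliminated.
Round 3: Route 2 12, Route 8 9, Route 5 7. Route 5 has the fewest and is eliminated.
Round 4: Route 2 18, Route 8 10. Route 2 has a majority.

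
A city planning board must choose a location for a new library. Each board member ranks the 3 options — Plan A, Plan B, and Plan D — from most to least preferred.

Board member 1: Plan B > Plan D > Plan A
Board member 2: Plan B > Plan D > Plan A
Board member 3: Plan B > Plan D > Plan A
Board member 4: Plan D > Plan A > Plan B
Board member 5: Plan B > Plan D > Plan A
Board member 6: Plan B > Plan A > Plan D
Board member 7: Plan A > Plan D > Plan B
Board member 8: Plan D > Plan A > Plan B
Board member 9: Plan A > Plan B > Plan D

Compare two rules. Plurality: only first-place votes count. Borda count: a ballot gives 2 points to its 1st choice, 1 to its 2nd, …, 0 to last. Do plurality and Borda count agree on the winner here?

Plurality first-place counts: Plan A 2, Plan B 5, Plan D 2 → Plan B.
Borda totals: Plan A 7, Plan B 11, Plan D 9 → Plan B.
The two rules agree on Plan B.

Yes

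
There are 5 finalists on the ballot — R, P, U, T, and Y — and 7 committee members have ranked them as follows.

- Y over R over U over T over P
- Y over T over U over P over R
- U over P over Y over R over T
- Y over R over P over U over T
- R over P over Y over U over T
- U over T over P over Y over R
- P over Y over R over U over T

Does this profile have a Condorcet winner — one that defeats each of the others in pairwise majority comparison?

Head-to-head results (7 voters total):
R vs P: P wins 4–3.
R vs U: R wins 4–3.
R vs T: R wins 5–2.
R vs Y: Y wins 6–1.
P vs U: U wins 4–3.
P vs T: P wins 4–3.
P vs Y: P wins 4–3.
U vs T: U wins 6–1.
U vs Y: Y wins 5–2.
T vs Y: Y wins 6–1.
No candidate beats all others: R beats U beats P beats R, a majority cycle.

No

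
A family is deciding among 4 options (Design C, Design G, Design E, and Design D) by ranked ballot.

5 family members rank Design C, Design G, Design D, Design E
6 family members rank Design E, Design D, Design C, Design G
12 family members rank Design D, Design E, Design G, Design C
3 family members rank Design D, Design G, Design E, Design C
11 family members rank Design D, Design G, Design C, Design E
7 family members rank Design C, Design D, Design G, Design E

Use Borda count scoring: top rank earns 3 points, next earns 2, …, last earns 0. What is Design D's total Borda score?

Borda scores:
  Design C: 5·3 + 6·1 + 12·0 + 3·0 + 11·1 + 7·3 = 53
  Design G: 5·2 + 6·0 + 12·1 + 3·2 + 11·2 + 7·1 = 57
  Design E: 5·0 + 6·3 + 12·2 + 3·1 + 11·0 + 7·0 = 45
  Design D: 5·1 + 6·2 + 12·3 + 3·3 + 11·3 + 7·2 = 109

109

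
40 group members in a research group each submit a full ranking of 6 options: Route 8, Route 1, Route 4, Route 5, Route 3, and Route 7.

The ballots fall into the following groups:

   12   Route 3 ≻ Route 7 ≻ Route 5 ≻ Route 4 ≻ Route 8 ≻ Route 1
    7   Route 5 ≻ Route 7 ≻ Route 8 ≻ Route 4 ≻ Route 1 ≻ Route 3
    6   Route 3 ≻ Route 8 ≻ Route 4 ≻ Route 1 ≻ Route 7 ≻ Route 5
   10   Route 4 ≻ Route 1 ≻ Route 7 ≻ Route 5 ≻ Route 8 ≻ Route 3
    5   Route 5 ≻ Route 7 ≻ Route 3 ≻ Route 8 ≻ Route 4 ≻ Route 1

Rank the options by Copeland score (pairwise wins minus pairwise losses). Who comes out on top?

Pairwise results:
  Route 8 vs Route 1: Route 8 wins 30–10.
  Route 8 vs Route 4: Route 4 wins 22–18.
  Route 8 vs Route 5: Route 5 wins 34–6.
  Route 8 vs Route 3: Route 3 wins 23–17.
  Route 8 vs Route 7: Route 7 wins 34–6.
  Route 1 vs Route 4: Route 4 wins 40–0.
  Route 1 vs Route 5: Route 5 wins 24–16.
  Route 1 vs Route 3: Route 3 wins 23–17.
  Route 1 vs Route 7: Route 7 wins 24–16.
  Route 4 vs Route 5: Route 5 wins 24–16.
  Route 4 vs Route 3: Route 3 wins 23–17.
  Route 4 vs Route 7: Route 7 wins 24–16.
  Route 5 vs Route 3: Route 5 wins 22–18.
  Route 5 vs Route 7: Route 7 wins 28–12.
  Route 3 vs Route 7: Route 7 wins 22–18.
Copeland scores (wins − losses):
  Route 8: 1 − 4 = -3
  Route 1: 0 − 5 = -5
  Route 4: 2 − 3 = -1
  Route 5: 4 − 1 = 3
  Route 3: 3 − 2 = 1
  Route 7: 5 − 0 = 5
Route 7 has the best Copeland score.

Route 7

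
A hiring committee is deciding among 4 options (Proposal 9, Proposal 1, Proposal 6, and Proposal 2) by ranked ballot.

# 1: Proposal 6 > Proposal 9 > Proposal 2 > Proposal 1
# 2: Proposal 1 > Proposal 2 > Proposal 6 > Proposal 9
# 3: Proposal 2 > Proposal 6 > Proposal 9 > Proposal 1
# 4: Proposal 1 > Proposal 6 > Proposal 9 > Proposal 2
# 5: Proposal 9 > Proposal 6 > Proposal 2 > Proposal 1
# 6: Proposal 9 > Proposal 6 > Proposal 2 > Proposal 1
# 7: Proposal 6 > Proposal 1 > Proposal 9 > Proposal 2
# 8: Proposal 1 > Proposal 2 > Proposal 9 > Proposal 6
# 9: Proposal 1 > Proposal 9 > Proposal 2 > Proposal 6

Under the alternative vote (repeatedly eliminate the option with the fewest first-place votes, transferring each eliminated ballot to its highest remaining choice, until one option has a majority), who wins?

Round 1: Proposal 1 4, Proposal 9 2, Proposal 6 2, Proposal 2 1. Proposal 2 has the fewest and is eliminated.
Round 2: Proposal 1 4, Proposal 6 3, Proposal 9 2. Proposal 9 has the fewest and is eliminated.
Round 3: Proposal 6 5, Proposal 1 4. Proposal 6 has a majority.

Proposal 6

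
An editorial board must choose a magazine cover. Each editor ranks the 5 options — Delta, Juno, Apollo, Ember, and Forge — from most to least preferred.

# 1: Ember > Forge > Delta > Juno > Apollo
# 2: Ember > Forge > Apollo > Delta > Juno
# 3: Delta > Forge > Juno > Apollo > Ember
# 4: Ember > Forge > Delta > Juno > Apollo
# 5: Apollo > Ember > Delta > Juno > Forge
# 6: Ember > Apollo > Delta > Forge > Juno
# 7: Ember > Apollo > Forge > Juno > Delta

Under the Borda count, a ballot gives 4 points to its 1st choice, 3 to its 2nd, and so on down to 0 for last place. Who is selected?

Borda scores:
  Delta: 2 + 1 + 4 + 2 + 2 + 2 + 0 = 13
  Juno: 1 + 0 + 2 + 1 + 1 + 0 + 1 = 6
  Apollo: 0 + 2 + 1 + 0 + 4 + 3 + 3 = 13
  Ember: 4 + 4 + 0 + 4 + 3 + 4 + 4 = 23
  Forge: 3 + 3 + 3 + 3 + 0 + 1 + 2 = 15
Ember has the highest total.

Ember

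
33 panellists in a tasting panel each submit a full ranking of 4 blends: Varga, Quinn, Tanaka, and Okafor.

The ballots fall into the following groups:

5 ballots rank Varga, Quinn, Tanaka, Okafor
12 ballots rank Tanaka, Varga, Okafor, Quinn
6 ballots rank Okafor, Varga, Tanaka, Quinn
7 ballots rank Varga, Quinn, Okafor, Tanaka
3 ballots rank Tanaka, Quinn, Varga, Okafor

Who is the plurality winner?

First-place vote totals:
  Varga: 12
  Quinn: 0
  Tanaka: 15
  Okafor: 6
Tanaka has the most first-place votes.

Tanaka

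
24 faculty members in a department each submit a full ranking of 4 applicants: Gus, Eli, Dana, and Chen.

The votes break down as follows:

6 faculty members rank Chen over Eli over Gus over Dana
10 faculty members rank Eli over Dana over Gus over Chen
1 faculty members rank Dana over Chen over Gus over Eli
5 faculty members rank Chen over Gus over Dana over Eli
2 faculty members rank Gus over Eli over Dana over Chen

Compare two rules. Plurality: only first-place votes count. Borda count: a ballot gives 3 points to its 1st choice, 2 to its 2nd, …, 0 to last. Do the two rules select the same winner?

No

Plurality first-place counts: Gus 2, Eli 10, Dana 1, Chen 11 → Chen.
Borda totals: Gus 33, Eli 46, Dana 30, Chen 35 → Eli.
The two rules disagree: plurality picks Chen, Borda picks Eli.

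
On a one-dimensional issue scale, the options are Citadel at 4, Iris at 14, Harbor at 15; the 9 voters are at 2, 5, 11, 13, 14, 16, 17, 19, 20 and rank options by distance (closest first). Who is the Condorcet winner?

With single-peaked preferences on a line, the Condorcet winner is the candidate closest to the median voter.
The median voter (position 14) is closest to Iris at 14.
Check: Iris vs Citadel — voters closer to Iris: 7 of 9.

Iris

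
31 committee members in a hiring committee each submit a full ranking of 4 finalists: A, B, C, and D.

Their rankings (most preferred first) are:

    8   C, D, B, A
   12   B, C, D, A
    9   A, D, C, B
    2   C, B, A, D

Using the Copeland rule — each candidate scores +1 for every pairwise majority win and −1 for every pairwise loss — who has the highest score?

C

Pairwise results:
  A vs B: B wins 22–9.
  A vs C: C wins 22–9.
  A vs D: D wins 20–11.
  B vs C: C wins 19–12.
  B vs D: D wins 17–14.
  C vs D: C wins 22–9.
Copeland scores (wins − losses):
  A: 0 − 3 = -3
  B: 1 − 2 = -1
  C: 3 − 0 = 3
  D: 2 − 1 = 1
C has the best Copeland score.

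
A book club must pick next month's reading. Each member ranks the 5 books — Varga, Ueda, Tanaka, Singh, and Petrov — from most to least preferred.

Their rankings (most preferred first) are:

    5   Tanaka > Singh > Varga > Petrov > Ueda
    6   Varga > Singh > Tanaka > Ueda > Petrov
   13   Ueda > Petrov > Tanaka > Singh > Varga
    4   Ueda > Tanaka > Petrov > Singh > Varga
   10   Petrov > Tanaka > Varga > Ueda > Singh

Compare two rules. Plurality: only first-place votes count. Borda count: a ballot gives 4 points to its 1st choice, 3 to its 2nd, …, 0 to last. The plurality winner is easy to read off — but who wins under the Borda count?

Plurality first-place counts: Varga 6, Ueda 17, Tanaka 5, Singh 0, Petrov 10 → Ueda.
Borda totals: Varga 54, Ueda 84, Tanaka 100, Singh 50, Petrov 92 → Tanaka.

Tanaka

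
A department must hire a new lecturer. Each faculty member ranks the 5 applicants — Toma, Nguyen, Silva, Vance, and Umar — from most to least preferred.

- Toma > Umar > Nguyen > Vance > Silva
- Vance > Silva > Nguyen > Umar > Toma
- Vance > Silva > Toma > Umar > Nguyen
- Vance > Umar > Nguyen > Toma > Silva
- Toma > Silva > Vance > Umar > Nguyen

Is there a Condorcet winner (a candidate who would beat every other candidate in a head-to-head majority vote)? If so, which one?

Vance

Head-to-head results (5 voters total):
Toma vs Nguyen: Toma wins 3–2.
Toma vs Silva: Toma wins 3–2.
Toma vs Vance: Vance wins 3–2.
Toma vs Umar: Toma wins 3–2.
Nguyen vs Silva: Silva wins 3–2.
Nguyen vs Vance: Vance wins 4–1.
Nguyen vs Umar: Umar wins 4–1.
Silva vs Vance: Vance wins 4–1.
Silva vs Umar: Silva wins 3–2.
Vance vs Umar: Vance wins 4–1.
Vance beats each rival — Toma (3–2), Nguyen (4–1), Silva (4–1), Umar (4–1) — so Vance is the Condorcet winner.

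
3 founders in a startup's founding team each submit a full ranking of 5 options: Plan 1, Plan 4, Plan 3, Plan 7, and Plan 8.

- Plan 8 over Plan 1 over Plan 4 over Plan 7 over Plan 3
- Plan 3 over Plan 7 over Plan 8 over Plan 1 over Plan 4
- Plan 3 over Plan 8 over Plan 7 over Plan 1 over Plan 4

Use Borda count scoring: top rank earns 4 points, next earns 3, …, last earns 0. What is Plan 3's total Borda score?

8

Borda scores:
  Plan 1: 3 + 1 + 1 = 5
  Plan 4: 2 + 0 + 0 = 2
  Plan 3: 0 + 4 + 4 = 8
  Plan 7: 1 + 3 + 2 = 6
  Plan 8: 4 + 2 + 3 = 9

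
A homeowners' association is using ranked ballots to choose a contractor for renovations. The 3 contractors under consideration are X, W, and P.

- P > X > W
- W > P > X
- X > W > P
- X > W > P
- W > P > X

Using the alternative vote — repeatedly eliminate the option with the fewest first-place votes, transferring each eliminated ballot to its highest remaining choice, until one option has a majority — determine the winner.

Round 1: X 2, W 2, P 1. P has the fewest and is eliminated.
Round 2: X 3, W 2. X has a majority.

X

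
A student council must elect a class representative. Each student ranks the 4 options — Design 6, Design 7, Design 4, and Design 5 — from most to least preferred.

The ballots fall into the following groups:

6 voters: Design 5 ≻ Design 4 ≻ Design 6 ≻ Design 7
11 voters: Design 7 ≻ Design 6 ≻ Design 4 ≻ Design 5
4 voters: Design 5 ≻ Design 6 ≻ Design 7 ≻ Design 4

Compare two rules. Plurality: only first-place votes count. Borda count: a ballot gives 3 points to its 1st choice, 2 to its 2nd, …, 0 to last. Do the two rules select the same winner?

Plurality first-place counts: Design 6 0, Design 7 11, Design 4 0, Design 5 10 → Design 7.
Borda totals: Design 6 36, Design 7 37, Design 4 23, Design 5 30 → Design 7.
The two rules agree on Design 7.

Yes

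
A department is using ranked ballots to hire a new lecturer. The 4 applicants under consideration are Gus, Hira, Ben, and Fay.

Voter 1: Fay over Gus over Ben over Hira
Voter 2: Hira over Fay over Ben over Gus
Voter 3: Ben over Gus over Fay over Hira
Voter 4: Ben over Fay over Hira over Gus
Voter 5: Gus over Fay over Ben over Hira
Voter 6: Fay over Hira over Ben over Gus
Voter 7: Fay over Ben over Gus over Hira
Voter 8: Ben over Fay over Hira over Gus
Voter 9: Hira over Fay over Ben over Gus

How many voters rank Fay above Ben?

6

Ballots ranking Fay above Ben: 6.
Ballots ranking Ben above Fay: 3.
So 6 of 9 voters prefer Fay to Ben.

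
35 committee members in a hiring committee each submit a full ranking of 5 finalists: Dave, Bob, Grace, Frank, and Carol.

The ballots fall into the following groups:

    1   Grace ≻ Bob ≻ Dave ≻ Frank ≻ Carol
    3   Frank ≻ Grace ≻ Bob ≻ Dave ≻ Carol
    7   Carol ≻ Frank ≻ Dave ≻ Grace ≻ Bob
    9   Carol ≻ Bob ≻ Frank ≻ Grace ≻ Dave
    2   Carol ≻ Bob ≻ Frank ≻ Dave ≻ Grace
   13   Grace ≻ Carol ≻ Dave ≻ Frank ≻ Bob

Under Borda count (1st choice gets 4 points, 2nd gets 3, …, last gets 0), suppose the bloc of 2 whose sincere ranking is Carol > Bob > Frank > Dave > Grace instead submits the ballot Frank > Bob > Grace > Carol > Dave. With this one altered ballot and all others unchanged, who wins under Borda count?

Carol

Borda totals with the altered ballot: Dave 45, Bob 42, Grace 85, Frank 73, Carol 105.
The winner is unchanged: still Carol.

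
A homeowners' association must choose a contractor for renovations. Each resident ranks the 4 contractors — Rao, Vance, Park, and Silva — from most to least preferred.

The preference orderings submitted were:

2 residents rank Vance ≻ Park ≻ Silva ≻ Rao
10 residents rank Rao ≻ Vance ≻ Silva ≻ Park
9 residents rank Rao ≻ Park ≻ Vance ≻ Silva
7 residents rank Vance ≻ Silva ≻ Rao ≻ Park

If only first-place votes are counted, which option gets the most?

Rao

First-place vote totals:
  Rao: 19
  Vance: 9
  Park: 0
  Silva: 0
Rao has the most first-place votes.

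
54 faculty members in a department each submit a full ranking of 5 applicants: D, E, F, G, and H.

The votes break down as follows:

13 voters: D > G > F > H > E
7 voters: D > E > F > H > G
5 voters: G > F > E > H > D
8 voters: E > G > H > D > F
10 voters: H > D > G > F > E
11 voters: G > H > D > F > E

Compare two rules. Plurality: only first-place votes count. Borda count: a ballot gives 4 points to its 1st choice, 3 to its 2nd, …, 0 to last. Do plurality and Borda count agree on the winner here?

Plurality first-place counts: D 20, E 8, F 0, G 16, H 10 → D.
Borda totals: D 140, E 63, F 76, G 147, H 114 → G.
The two rules disagree: plurality picks D, Borda picks G.

No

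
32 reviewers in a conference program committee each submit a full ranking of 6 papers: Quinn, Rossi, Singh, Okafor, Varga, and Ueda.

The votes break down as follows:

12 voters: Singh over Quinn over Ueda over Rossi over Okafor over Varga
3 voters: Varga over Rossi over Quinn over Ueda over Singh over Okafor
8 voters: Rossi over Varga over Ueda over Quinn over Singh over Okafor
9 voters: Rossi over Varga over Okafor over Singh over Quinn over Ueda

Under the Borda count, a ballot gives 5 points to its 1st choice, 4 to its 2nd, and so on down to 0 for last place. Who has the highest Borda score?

Borda scores:
  Quinn: 12·4 + 3·3 + 8·2 + 9·1 = 82
  Rossi: 12·2 + 3·4 + 8·5 + 9·5 = 121
  Singh: 12·5 + 3·1 + 8·1 + 9·2 = 89
  Okafor: 12·1 + 3·0 + 8·0 + 9·3 = 39
  Varga: 12·0 + 3·5 + 8·4 + 9·4 = 83
  Ueda: 12·3 + 3·2 + 8·3 + 9·0 = 66
Rossi has the highest total.

Rossi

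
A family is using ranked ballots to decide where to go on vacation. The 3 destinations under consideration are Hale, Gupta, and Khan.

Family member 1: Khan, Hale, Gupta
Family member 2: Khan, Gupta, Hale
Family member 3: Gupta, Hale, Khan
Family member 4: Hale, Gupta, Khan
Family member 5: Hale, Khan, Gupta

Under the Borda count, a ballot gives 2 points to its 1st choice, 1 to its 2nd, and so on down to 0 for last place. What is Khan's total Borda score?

5

Borda scores:
  Hale: 1 + 0 + 1 + 2 + 2 = 6
  Gupta: 0 + 1 + 2 + 1 + 0 = 4
  Khan: 2 + 2 + 0 + 0 + 1 = 5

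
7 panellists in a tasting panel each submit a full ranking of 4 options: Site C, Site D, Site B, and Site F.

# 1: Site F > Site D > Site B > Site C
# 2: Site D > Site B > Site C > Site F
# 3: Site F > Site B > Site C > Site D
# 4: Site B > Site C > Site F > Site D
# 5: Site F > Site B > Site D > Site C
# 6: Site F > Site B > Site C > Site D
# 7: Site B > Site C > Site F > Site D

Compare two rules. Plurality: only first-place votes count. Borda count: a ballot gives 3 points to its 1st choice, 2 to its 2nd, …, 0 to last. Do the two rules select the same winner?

No

Plurality first-place counts: Site C 0, Site D 1, Site B 2, Site F 4 → Site F.
Borda totals: Site C 7, Site D 6, Site B 15, Site F 14 → Site B.
The two rules disagree: plurality picks Site F, Borda picks Site B.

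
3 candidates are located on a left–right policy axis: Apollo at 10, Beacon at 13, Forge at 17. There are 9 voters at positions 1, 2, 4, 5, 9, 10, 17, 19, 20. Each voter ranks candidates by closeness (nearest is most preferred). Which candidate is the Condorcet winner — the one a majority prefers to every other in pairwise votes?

Apollo

With single-peaked preferences on a line, the Condorcet winner is the candidate closest to the median voter.
The median voter (position 9) is closest to Apollo at 10.
Check: Apollo vs Forge — voters closer to Apollo: 6 of 9.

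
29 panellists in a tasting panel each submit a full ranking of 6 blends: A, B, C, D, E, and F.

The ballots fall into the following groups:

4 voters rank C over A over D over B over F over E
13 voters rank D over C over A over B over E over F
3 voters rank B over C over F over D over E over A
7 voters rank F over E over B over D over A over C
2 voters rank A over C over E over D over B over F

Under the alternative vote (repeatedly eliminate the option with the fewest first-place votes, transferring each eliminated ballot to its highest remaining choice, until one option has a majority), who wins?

Round 1: D 13, F 7, C 4, B 3, A 2, E 0. E has the fewest and is eliminated.
Round 2: D 13, F 7, C 4, B 3, A 2. A has the fewest and is eliminated.
Round 3: D 13, F 7, C 6, B 3. B has the fewest and is eliminated.
Round 4: D 13, C 9, F 7. F has the fewest and is eliminated.
Round 5: D 20, C 9. D has a majority.

D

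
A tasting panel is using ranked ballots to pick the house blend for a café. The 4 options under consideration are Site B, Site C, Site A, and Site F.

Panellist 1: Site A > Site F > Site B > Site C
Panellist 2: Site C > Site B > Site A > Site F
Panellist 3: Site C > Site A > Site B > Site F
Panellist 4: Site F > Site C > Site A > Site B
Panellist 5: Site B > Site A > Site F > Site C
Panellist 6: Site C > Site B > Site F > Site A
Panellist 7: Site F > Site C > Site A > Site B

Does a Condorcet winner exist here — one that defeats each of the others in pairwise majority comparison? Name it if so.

There is no Condorcet winner

Head-to-head results (7 voters total):
Site B vs Site C: Site C wins 5–2.
Site B vs Site A: Site A wins 4–3.
Site B vs Site F: Site B wins 4–3.
Site C vs Site A: Site C wins 5–2.
Site C vs Site F: Site F wins 4–3.
Site A vs Site F: Site A wins 4–3.
No candidate beats all others: Site B beats Site F beats Site C beats Site B, a majority cycle.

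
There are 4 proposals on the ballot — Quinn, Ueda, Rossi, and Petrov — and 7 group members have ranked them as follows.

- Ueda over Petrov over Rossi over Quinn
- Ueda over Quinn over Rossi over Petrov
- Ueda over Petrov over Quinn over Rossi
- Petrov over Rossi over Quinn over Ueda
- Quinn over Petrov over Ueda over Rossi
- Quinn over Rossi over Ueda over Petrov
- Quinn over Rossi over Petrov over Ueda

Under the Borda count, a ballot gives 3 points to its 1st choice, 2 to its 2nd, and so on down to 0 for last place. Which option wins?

Borda scores:
  Quinn: 0 + 2 + 1 + 1 + 3 + 3 + 3 = 13
  Ueda: 3 + 3 + 3 + 0 + 1 + 1 + 0 = 11
  Rossi: 1 + 1 + 0 + 2 + 0 + 2 + 2 = 8
  Petrov: 2 + 0 + 2 + 3 + 2 + 0 + 1 = 10
Quinn has the highest total.

Quinn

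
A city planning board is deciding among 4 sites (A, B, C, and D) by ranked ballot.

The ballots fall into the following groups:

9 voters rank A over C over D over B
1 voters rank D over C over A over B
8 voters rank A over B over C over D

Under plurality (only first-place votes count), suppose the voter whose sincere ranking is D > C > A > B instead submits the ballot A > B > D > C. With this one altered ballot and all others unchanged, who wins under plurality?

First-place totals with the altered ballot: A 18, B 0, C 0, D 0.
The winner is unchanged: still A.

A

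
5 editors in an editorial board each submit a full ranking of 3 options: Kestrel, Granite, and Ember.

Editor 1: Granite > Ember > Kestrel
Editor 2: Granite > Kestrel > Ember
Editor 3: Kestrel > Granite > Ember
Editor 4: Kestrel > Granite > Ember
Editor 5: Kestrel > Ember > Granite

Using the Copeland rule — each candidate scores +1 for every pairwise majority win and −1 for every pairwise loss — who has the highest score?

Pairwise results:
  Kestrel vs Granite: Kestrel wins 3–2.
  Kestrel vs Ember: Kestrel wins 4–1.
  Granite vs Ember: Granite wins 4–1.
Copeland scores (wins − losses):
  Kestrel: 2 − 0 = 2
  Granite: 1 − 1 = 0
  Ember: 0 − 2 = -2
Kestrel has the best Copeland score.

Kestrel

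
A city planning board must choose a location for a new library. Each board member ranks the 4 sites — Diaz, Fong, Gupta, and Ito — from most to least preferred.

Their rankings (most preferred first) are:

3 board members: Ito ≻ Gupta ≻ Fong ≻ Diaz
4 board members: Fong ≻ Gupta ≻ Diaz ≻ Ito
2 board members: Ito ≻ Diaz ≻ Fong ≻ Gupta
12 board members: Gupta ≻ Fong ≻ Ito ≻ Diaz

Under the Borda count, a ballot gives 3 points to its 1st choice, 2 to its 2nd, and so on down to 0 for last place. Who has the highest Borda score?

Borda scores:
  Diaz: 3·0 + 4·1 + 2·2 + 12·0 = 8
  Fong: 3·1 + 4·3 + 2·1 + 12·2 = 41
  Gupta: 3·2 + 4·2 + 2·0 + 12·3 = 50
  Ito: 3·3 + 4·0 + 2·3 + 12·1 = 27
Gupta has the highest total.

Gupta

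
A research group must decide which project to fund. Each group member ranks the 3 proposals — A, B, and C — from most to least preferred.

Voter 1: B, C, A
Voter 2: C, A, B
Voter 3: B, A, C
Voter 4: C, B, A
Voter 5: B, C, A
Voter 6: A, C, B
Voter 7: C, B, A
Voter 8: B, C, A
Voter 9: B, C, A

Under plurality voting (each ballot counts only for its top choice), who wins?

First-place vote totals:
  A: 1
  B: 5
  C: 3
B has the most first-place votes.

B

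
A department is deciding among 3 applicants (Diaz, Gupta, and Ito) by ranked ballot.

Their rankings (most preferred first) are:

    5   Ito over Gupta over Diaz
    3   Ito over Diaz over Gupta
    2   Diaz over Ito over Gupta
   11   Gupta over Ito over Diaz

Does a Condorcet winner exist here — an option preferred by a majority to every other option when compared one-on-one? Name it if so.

Head-to-head results (21 voters total):
Diaz vs Gupta: Gupta wins 16–5.
Diaz vs Ito: Ito wins 19–2.
Gupta vs Ito: Gupta wins 11–10.
Gupta beats each rival — Diaz (16–5), Ito (11–10) — so Gupta is the Condorcet winner.

Gupta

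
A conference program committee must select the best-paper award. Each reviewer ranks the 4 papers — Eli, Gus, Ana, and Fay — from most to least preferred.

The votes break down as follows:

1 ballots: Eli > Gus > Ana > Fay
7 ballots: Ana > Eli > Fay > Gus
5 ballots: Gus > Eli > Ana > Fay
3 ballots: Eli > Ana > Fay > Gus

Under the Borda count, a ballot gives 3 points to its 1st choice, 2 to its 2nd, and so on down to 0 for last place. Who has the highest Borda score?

Borda scores:
  Eli: 3 + 7·2 + 5·2 + 3·3 = 36
  Gus: 2 + 7·0 + 5·3 + 3·0 = 17
  Ana: 1 + 7·3 + 5·1 + 3·2 = 33
  Fay: 0 + 7·1 + 5·0 + 3·1 = 10
Eli has the highest total.

Eli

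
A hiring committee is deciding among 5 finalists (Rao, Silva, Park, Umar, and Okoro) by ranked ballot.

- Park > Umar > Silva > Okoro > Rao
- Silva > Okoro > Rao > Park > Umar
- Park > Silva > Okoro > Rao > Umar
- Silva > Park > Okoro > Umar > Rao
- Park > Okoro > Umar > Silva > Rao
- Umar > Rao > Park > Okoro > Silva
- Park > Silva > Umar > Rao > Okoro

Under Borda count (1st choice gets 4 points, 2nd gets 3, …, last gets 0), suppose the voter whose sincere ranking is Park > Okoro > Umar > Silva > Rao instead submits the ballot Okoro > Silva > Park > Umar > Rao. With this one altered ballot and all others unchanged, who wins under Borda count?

Borda totals with the altered ballot: Rao 7, Silva 19, Park 20, Umar 11, Okoro 13.
The winner is unchanged: still Park.

Park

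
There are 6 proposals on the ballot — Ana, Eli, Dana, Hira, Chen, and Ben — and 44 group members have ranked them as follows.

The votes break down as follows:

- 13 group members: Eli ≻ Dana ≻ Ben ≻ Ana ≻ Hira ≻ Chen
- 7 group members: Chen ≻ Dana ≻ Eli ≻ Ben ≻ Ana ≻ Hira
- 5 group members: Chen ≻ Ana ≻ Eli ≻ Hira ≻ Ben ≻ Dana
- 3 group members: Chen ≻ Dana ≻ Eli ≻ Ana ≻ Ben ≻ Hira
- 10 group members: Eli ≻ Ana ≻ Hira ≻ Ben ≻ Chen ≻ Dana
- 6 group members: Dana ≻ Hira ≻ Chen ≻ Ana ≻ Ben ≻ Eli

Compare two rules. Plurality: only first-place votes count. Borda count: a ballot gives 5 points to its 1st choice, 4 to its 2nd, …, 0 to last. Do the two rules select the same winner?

Yes

Plurality first-place counts: Ana 0, Eli 23, Dana 6, Hira 0, Chen 15, Ben 0 → Eli.
Borda totals: Ana 111, Eli 160, Dana 122, Hira 77, Chen 103, Ben 87 → Eli.
The two rules agree on Eli.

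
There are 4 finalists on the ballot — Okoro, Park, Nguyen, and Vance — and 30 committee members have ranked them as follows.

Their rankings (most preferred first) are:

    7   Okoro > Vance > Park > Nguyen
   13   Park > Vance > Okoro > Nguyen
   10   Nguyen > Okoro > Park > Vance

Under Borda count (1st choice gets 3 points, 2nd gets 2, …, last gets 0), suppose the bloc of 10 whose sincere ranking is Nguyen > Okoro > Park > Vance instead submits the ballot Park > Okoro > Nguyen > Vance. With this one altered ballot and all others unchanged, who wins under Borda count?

Park

Borda totals with the altered ballot: Okoro 54, Park 76, Nguyen 10, Vance 40.
The winner is unchanged: still Park.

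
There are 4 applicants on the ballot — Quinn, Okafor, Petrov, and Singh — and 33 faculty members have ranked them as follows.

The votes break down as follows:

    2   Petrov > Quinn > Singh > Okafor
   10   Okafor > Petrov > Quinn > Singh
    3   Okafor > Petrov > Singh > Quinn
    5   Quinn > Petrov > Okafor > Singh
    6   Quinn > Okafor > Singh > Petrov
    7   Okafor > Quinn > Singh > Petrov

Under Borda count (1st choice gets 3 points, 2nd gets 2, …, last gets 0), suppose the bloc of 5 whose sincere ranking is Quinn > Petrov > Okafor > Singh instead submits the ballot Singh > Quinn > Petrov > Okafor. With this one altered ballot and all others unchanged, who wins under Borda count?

Okafor

Borda totals with the altered ballot: Quinn 56, Okafor 72, Petrov 37, Singh 33.
The winner is unchanged: still Okafor.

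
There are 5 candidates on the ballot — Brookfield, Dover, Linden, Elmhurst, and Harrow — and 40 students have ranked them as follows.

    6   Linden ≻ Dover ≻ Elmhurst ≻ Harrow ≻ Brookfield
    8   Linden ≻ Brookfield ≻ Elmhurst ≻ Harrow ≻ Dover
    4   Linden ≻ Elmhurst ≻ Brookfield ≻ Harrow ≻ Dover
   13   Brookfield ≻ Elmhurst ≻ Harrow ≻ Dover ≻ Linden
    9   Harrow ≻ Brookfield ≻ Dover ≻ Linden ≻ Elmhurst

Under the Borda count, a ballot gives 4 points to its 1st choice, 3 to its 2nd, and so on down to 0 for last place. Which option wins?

Brookfield

Borda scores:
  Brookfield: 6·0 + 8·3 + 4·2 + 13·4 + 9·3 = 111
  Dover: 6·3 + 8·0 + 4·0 + 13·1 + 9·2 = 49
  Linden: 6·4 + 8·4 + 4·4 + 13·0 + 9·1 = 81
  Elmhurst: 6·2 + 8·2 + 4·3 + 13·3 + 9·0 = 79
  Harrow: 6·1 + 8·1 + 4·1 + 13·2 + 9·4 = 80
Brookfield has the highest total.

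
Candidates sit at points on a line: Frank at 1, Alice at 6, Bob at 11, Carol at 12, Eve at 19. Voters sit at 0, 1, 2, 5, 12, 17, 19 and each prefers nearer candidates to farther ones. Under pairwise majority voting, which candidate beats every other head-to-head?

With single-peaked preferences on a line, the Condorcet winner is the candidate closest to the median voter.
The median voter (position 5) is closest to Alice at 6.
Check: Alice vs Frank — voters closer to Alice: 4 of 7.

Alice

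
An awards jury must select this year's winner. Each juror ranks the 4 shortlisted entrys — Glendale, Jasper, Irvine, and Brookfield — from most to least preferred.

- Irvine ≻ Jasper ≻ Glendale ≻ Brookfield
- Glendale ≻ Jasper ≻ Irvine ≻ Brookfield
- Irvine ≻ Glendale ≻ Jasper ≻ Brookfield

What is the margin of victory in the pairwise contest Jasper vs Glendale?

Ballots ranking Jasper above Glendale: 1.
Ballots ranking Glendale above Jasper: 2.
Glendale wins 2–1, a margin of 1.

1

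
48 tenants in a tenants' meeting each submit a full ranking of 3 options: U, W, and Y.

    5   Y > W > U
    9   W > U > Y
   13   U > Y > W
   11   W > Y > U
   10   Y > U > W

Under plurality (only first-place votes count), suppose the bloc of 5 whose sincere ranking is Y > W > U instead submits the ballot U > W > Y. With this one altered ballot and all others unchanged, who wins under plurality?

First-place totals with the altered ballot: U 18, W 20, Y 10.
The winner is unchanged: still W.

W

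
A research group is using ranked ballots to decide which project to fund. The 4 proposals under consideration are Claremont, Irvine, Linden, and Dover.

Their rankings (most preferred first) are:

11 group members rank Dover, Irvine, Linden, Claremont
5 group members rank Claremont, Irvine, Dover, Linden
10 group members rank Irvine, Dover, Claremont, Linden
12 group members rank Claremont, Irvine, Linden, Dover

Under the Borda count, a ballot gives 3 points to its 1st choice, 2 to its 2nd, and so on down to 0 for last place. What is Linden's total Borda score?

23

Borda scores:
  Claremont: 11·0 + 5·3 + 10·1 + 12·3 = 61
  Irvine: 11·2 + 5·2 + 10·3 + 12·2 = 86
  Linden: 11·1 + 5·0 + 10·0 + 12·1 = 23
  Dover: 11·3 + 5·1 + 10·2 + 12·0 = 58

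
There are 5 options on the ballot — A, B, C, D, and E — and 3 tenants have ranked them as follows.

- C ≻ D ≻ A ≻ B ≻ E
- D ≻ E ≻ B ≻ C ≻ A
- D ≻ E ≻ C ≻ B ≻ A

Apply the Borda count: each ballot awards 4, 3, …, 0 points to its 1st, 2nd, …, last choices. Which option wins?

Borda scores:
  A: 2 + 0 + 0 = 2
  B: 1 + 2 + 1 = 4
  C: 4 + 1 + 2 = 7
  D: 3 + 4 + 4 = 11
  E: 0 + 3 + 3 = 6
D has the highest total.

D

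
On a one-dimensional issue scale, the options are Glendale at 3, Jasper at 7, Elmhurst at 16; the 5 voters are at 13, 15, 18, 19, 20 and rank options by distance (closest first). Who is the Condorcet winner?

With single-peaked preferences on a line, the Condorcet winner is the candidate closest to the median voter.
The median voter (position 18) is closest to Elmhurst at 16.
Check: Elmhurst vs Jasper — voters closer to Elmhurst: 5 of 5.

Elmhurst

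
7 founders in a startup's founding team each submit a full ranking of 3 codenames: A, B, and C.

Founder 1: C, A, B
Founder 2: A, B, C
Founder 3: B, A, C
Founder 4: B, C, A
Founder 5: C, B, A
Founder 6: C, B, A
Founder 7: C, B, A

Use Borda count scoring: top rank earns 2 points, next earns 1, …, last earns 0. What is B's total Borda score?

8

Borda scores:
  A: 1 + 2 + 1 + 0 + 0 + 0 + 0 = 4
  B: 0 + 1 + 2 + 2 + 1 + 1 + 1 = 8
  C: 2 + 0 + 0 + 1 + 2 + 2 + 2 = 9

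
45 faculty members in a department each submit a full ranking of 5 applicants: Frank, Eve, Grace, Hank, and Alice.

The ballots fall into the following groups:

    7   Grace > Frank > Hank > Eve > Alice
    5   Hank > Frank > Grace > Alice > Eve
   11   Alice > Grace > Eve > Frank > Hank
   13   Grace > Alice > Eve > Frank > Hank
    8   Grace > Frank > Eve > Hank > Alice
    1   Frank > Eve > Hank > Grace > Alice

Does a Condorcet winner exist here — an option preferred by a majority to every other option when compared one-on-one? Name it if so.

Grace

Head-to-head results (45 voters total):
Frank vs Eve: Eve wins 24–21.
Frank vs Grace: Grace wins 39–6.
Frank vs Hank: Frank wins 40–5.
Frank vs Alice: Alice wins 24–21.
Eve vs Grace: Grace wins 44–1.
Eve vs Hank: Eve wins 33–12.
Eve vs Alice: Alice wins 29–16.
Grace vs Hank: Grace wins 39–6.
Grace vs Alice: Grace wins 34–11.
Hank vs Alice: Alice wins 24–21.
Grace beats each rival — Frank (39–6), Eve (44–1), Hank (39–6), Alice (34–11) — so Grace is the Condorcet winner.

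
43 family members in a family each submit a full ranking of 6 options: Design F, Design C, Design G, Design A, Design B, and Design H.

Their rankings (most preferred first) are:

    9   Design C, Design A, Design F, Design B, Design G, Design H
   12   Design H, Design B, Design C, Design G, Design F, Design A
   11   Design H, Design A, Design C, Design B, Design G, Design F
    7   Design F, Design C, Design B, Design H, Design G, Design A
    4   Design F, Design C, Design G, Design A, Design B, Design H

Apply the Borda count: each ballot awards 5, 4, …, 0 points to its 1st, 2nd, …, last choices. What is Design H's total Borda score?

129

Borda scores:
  Design F: 9·3 + 12·1 + 11·0 + 7·5 + 4·5 = 94
  Design C: 9·5 + 12·3 + 11·3 + 7·4 + 4·4 = 158
  Design G: 9·1 + 12·2 + 11·1 + 7·1 + 4·3 = 63
  Design A: 9·4 + 12·0 + 11·4 + 7·0 + 4·2 = 88
  Design B: 9·2 + 12·4 + 11·2 + 7·3 + 4·1 = 113
  Design H: 9·0 + 12·5 + 11·5 + 7·2 + 4·0 = 129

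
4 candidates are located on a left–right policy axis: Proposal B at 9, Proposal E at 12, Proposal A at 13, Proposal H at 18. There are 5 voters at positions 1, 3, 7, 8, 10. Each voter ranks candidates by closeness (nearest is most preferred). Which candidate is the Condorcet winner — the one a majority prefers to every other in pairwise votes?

Proposal B

With single-peaked preferences on a line, the Condorcet winner is the candidate closest to the median voter.
The median voter (position 7) is closest to Proposal B at 9.
Check: Proposal B vs Proposal A — voters closer to Proposal B: 5 of 5.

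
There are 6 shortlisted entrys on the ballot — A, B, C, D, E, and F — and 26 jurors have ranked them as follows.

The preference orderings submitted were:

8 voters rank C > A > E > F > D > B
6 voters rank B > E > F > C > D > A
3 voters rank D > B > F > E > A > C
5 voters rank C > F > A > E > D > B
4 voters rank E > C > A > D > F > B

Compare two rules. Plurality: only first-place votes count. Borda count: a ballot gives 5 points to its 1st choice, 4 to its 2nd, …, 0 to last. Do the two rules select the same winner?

Yes

Plurality first-place counts: A 0, B 6, C 13, D 3, E 4, F 0 → C.
Borda totals: A 62, B 42, C 93, D 42, E 84, F 67 → C.
The two rules agree on C.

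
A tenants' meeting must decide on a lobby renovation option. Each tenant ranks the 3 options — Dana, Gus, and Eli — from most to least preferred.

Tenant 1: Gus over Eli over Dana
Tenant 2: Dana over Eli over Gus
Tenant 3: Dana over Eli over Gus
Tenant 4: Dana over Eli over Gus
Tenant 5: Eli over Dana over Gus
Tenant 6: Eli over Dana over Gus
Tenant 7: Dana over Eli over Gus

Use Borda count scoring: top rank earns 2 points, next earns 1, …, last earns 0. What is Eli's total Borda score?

Borda scores:
  Dana: 0 + 2 + 2 + 2 + 1 + 1 + 2 = 10
  Gus: 2 + 0 + 0 + 0 + 0 + 0 + 0 = 2
  Eli: 1 + 1 + 1 + 1 + 2 + 2 + 1 = 9

9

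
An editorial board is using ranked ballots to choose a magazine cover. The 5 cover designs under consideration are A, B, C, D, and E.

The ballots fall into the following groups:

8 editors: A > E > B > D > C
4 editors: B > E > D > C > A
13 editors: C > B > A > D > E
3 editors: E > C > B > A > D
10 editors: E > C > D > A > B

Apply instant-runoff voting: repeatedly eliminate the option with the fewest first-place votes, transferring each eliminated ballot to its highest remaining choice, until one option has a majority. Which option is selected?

E

Round 1: C 13, E 13, A 8, B 4, D 0. D has the fewest and is eliminated.
Round 2: C 13, E 13, A 8, B 4. B has the fewest and is eliminated.
Round 3: E 17, C 13, A 8. A has the fewest and is eliminated.
Round 4: E 25, C 13. E has a majority.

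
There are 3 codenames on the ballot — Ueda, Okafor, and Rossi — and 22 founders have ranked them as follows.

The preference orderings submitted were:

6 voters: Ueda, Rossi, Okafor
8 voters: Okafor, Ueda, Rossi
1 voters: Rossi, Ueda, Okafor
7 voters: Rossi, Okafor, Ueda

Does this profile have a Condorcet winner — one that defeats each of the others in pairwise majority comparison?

Head-to-head results (22 voters total):
Ueda vs Okafor: Okafor wins 15–7.
Ueda vs Rossi: Ueda wins 14–8.
Okafor vs Rossi: Rossi wins 14–8.
No candidate beats all others: Ueda beats Rossi beats Okafor beats Ueda, a majority cycle.

No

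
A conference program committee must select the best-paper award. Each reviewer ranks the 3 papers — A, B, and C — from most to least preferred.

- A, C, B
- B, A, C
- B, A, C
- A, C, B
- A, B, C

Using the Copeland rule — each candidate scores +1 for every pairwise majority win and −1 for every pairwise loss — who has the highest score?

Pairwise results:
  A vs B: A wins 3–2.
  A vs C: A wins 5–0.
  B vs C: B wins 3–2.
Copeland scores (wins − losses):
  A: 2 − 0 = 2
  B: 1 − 1 = 0
  C: 0 − 2 = -2
A has the best Copeland score.

A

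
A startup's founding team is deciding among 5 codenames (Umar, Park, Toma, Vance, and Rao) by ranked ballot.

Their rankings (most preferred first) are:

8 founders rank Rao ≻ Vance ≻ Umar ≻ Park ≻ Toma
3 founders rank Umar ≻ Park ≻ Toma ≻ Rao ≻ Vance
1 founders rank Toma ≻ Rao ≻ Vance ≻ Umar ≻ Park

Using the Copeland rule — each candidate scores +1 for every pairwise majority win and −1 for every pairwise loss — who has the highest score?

Rao

Pairwise results:
  Umar vs Park: Umar wins 12–0.
  Umar vs Toma: Umar wins 11–1.
  Umar vs Vance: Vance wins 9–3.
  Umar vs Rao: Rao wins 9–3.
  Park vs Toma: Park wins 11–1.
  Park vs Vance: Vance wins 9–3.
  Park vs Rao: Rao wins 9–3.
  Toma vs Vance: Vance wins 8–4.
  Toma vs Rao: Rao wins 8–4.
  Vance vs Rao: Rao wins 12–0.
Copeland scores (wins − losses):
  Umar: 2 − 2 = 0
  Park: 1 − 3 = -2
  Toma: 0 − 4 = -4
  Vance: 3 − 1 = 2
  Rao: 4 − 0 = 4
Rao has the best Copeland score.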